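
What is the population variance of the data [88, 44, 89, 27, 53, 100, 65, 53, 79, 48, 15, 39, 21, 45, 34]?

627.9556

Step 1: Compute the mean: (88 + 44 + 89 + 27 + 53 + 100 + 65 + 53 + 79 + 48 + 15 + 39 + 21 + 45 + 34) / 15 = 53.3333
Step 2: Compute squared deviations from the mean:
  (88 - 53.3333)^2 = 1201.7778
  (44 - 53.3333)^2 = 87.1111
  (89 - 53.3333)^2 = 1272.1111
  (27 - 53.3333)^2 = 693.4444
  (53 - 53.3333)^2 = 0.1111
  (100 - 53.3333)^2 = 2177.7778
  (65 - 53.3333)^2 = 136.1111
  (53 - 53.3333)^2 = 0.1111
  (79 - 53.3333)^2 = 658.7778
  (48 - 53.3333)^2 = 28.4444
  (15 - 53.3333)^2 = 1469.4444
  (39 - 53.3333)^2 = 205.4444
  (21 - 53.3333)^2 = 1045.4444
  (45 - 53.3333)^2 = 69.4444
  (34 - 53.3333)^2 = 373.7778
Step 3: Sum of squared deviations = 9419.3333
Step 4: Population variance = 9419.3333 / 15 = 627.9556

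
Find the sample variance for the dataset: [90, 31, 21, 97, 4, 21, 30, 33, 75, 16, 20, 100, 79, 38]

1129.1044

Step 1: Compute the mean: (90 + 31 + 21 + 97 + 4 + 21 + 30 + 33 + 75 + 16 + 20 + 100 + 79 + 38) / 14 = 46.7857
Step 2: Compute squared deviations from the mean:
  (90 - 46.7857)^2 = 1867.4745
  (31 - 46.7857)^2 = 249.1888
  (21 - 46.7857)^2 = 664.9031
  (97 - 46.7857)^2 = 2521.4745
  (4 - 46.7857)^2 = 1830.6173
  (21 - 46.7857)^2 = 664.9031
  (30 - 46.7857)^2 = 281.7602
  (33 - 46.7857)^2 = 190.0459
  (75 - 46.7857)^2 = 796.0459
  (16 - 46.7857)^2 = 947.7602
  (20 - 46.7857)^2 = 717.4745
  (100 - 46.7857)^2 = 2831.7602
  (79 - 46.7857)^2 = 1037.7602
  (38 - 46.7857)^2 = 77.1888
Step 3: Sum of squared deviations = 14678.3571
Step 4: Sample variance = 14678.3571 / 13 = 1129.1044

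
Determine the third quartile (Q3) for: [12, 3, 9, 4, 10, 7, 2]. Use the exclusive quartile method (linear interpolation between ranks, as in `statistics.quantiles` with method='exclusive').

10

Step 1: Sort the data: [2, 3, 4, 7, 9, 10, 12]
Step 2: n = 7
Step 3: Using the exclusive quartile method:
  Q1 = 3
  Q2 (median) = 7
  Q3 = 10
  IQR = Q3 - Q1 = 10 - 3 = 7
Step 4: Q3 = 10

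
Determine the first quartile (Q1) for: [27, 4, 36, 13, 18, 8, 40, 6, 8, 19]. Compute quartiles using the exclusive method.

7.5

Step 1: Sort the data: [4, 6, 8, 8, 13, 18, 19, 27, 36, 40]
Step 2: n = 10
Step 3: Using the exclusive quartile method:
  Q1 = 7.5
  Q2 (median) = 15.5
  Q3 = 29.25
  IQR = Q3 - Q1 = 29.25 - 7.5 = 21.75
Step 4: Q1 = 7.5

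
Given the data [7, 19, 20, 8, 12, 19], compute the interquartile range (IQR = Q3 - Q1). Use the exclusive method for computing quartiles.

11.5

Step 1: Sort the data: [7, 8, 12, 19, 19, 20]
Step 2: n = 6
Step 3: Using the exclusive quartile method:
  Q1 = 7.75
  Q2 (median) = 15.5
  Q3 = 19.25
  IQR = Q3 - Q1 = 19.25 - 7.75 = 11.5
Step 4: IQR = 11.5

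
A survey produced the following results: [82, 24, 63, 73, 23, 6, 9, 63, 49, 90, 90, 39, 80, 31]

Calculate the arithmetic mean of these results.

51.5714

Step 1: Sum all values: 82 + 24 + 63 + 73 + 23 + 6 + 9 + 63 + 49 + 90 + 90 + 39 + 80 + 31 = 722
Step 2: Count the number of values: n = 14
Step 3: Mean = sum / n = 722 / 14 = 51.5714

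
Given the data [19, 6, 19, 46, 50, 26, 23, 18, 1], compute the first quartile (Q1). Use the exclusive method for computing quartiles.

12

Step 1: Sort the data: [1, 6, 18, 19, 19, 23, 26, 46, 50]
Step 2: n = 9
Step 3: Using the exclusive quartile method:
  Q1 = 12
  Q2 (median) = 19
  Q3 = 36
  IQR = Q3 - Q1 = 36 - 12 = 24
Step 4: Q1 = 12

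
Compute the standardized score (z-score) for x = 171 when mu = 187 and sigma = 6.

-2.6667

Step 1: Recall the z-score formula: z = (x - mu) / sigma
Step 2: Substitute values: z = (171 - 187) / 6
Step 3: z = -16 / 6 = -2.6667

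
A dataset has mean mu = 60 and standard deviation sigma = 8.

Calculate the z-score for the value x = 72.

1.5

Step 1: Recall the z-score formula: z = (x - mu) / sigma
Step 2: Substitute values: z = (72 - 60) / 8
Step 3: z = 12 / 8 = 1.5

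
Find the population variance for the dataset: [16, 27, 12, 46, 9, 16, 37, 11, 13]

150.6173

Step 1: Compute the mean: (16 + 27 + 12 + 46 + 9 + 16 + 37 + 11 + 13) / 9 = 20.7778
Step 2: Compute squared deviations from the mean:
  (16 - 20.7778)^2 = 22.8272
  (27 - 20.7778)^2 = 38.716
  (12 - 20.7778)^2 = 77.0494
  (46 - 20.7778)^2 = 636.1605
  (9 - 20.7778)^2 = 138.716
  (16 - 20.7778)^2 = 22.8272
  (37 - 20.7778)^2 = 263.1605
  (11 - 20.7778)^2 = 95.6049
  (13 - 20.7778)^2 = 60.4938
Step 3: Sum of squared deviations = 1355.5556
Step 4: Population variance = 1355.5556 / 9 = 150.6173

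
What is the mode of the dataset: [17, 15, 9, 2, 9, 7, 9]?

9

Step 1: Count the frequency of each value:
  2: appears 1 time(s)
  7: appears 1 time(s)
  9: appears 3 time(s)
  15: appears 1 time(s)
  17: appears 1 time(s)
Step 2: The value 9 appears most frequently (3 times).
Step 3: Mode = 9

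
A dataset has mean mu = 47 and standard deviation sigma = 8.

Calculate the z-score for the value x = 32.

-1.875

Step 1: Recall the z-score formula: z = (x - mu) / sigma
Step 2: Substitute values: z = (32 - 47) / 8
Step 3: z = -15 / 8 = -1.875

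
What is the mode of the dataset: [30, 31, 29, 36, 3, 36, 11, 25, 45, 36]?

36

Step 1: Count the frequency of each value:
  3: appears 1 time(s)
  11: appears 1 time(s)
  25: appears 1 time(s)
  29: appears 1 time(s)
  30: appears 1 time(s)
  31: appears 1 time(s)
  36: appears 3 time(s)
  45: appears 1 time(s)
Step 2: The value 36 appears most frequently (3 times).
Step 3: Mode = 36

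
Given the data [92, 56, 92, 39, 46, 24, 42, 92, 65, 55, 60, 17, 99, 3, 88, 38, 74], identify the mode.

92

Step 1: Count the frequency of each value:
  3: appears 1 time(s)
  17: appears 1 time(s)
  24: appears 1 time(s)
  38: appears 1 time(s)
  39: appears 1 time(s)
  42: appears 1 time(s)
  46: appears 1 time(s)
  55: appears 1 time(s)
  56: appears 1 time(s)
  60: appears 1 time(s)
  65: appears 1 time(s)
  74: appears 1 time(s)
  88: appears 1 time(s)
  92: appears 3 time(s)
  99: appears 1 time(s)
Step 2: The value 92 appears most frequently (3 times).
Step 3: Mode = 92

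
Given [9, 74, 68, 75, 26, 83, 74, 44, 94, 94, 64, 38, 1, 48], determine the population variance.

821.102

Step 1: Compute the mean: (9 + 74 + 68 + 75 + 26 + 83 + 74 + 44 + 94 + 94 + 64 + 38 + 1 + 48) / 14 = 56.5714
Step 2: Compute squared deviations from the mean:
  (9 - 56.5714)^2 = 2263.0408
  (74 - 56.5714)^2 = 303.7551
  (68 - 56.5714)^2 = 130.6122
  (75 - 56.5714)^2 = 339.6122
  (26 - 56.5714)^2 = 934.6122
  (83 - 56.5714)^2 = 698.4694
  (74 - 56.5714)^2 = 303.7551
  (44 - 56.5714)^2 = 158.0408
  (94 - 56.5714)^2 = 1400.898
  (94 - 56.5714)^2 = 1400.898
  (64 - 56.5714)^2 = 55.1837
  (38 - 56.5714)^2 = 344.898
  (1 - 56.5714)^2 = 3088.1837
  (48 - 56.5714)^2 = 73.4694
Step 3: Sum of squared deviations = 11495.4286
Step 4: Population variance = 11495.4286 / 14 = 821.102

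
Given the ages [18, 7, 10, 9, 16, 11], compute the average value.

11.8333

Step 1: Sum all values: 18 + 7 + 10 + 9 + 16 + 11 = 71
Step 2: Count the number of values: n = 6
Step 3: Mean = sum / n = 71 / 6 = 11.8333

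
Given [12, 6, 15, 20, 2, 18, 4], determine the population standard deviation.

6.5683

Step 1: Compute the mean: 11
Step 2: Sum of squared deviations from the mean: 302
Step 3: Population variance = 302 / 7 = 43.1429
Step 4: Standard deviation = sqrt(43.1429) = 6.5683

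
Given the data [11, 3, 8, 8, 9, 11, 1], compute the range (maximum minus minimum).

10

Step 1: Identify the maximum value: max = 11
Step 2: Identify the minimum value: min = 1
Step 3: Range = max - min = 11 - 1 = 10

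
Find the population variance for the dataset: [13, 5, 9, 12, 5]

11.36

Step 1: Compute the mean: (13 + 5 + 9 + 12 + 5) / 5 = 8.8
Step 2: Compute squared deviations from the mean:
  (13 - 8.8)^2 = 17.64
  (5 - 8.8)^2 = 14.44
  (9 - 8.8)^2 = 0.04
  (12 - 8.8)^2 = 10.24
  (5 - 8.8)^2 = 14.44
Step 3: Sum of squared deviations = 56.8
Step 4: Population variance = 56.8 / 5 = 11.36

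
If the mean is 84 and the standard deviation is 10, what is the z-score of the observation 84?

0

Step 1: Recall the z-score formula: z = (x - mu) / sigma
Step 2: Substitute values: z = (84 - 84) / 10
Step 3: z = 0 / 10 = 0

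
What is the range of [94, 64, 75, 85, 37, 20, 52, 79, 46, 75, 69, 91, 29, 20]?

74

Step 1: Identify the maximum value: max = 94
Step 2: Identify the minimum value: min = 20
Step 3: Range = max - min = 94 - 20 = 74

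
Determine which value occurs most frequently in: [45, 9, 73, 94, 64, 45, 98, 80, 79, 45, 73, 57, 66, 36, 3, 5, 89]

45

Step 1: Count the frequency of each value:
  3: appears 1 time(s)
  5: appears 1 time(s)
  9: appears 1 time(s)
  36: appears 1 time(s)
  45: appears 3 time(s)
  57: appears 1 time(s)
  64: appears 1 time(s)
  66: appears 1 time(s)
  73: appears 2 time(s)
  79: appears 1 time(s)
  80: appears 1 time(s)
  89: appears 1 time(s)
  94: appears 1 time(s)
  98: appears 1 time(s)
Step 2: The value 45 appears most frequently (3 times).
Step 3: Mode = 45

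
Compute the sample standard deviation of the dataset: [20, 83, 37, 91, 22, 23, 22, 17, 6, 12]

29.4696

Step 1: Compute the mean: 33.3
Step 2: Sum of squared deviations from the mean: 7816.1
Step 3: Sample variance = 7816.1 / 9 = 868.4556
Step 4: Standard deviation = sqrt(868.4556) = 29.4696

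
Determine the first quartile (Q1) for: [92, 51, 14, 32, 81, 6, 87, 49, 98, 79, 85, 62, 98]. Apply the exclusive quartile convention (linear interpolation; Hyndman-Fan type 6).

40.5

Step 1: Sort the data: [6, 14, 32, 49, 51, 62, 79, 81, 85, 87, 92, 98, 98]
Step 2: n = 13
Step 3: Using the exclusive quartile method:
  Q1 = 40.5
  Q2 (median) = 79
  Q3 = 89.5
  IQR = Q3 - Q1 = 89.5 - 40.5 = 49
Step 4: Q1 = 40.5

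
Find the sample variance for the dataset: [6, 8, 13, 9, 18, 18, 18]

27.4762

Step 1: Compute the mean: (6 + 8 + 13 + 9 + 18 + 18 + 18) / 7 = 12.8571
Step 2: Compute squared deviations from the mean:
  (6 - 12.8571)^2 = 47.0204
  (8 - 12.8571)^2 = 23.5918
  (13 - 12.8571)^2 = 0.0204
  (9 - 12.8571)^2 = 14.8776
  (18 - 12.8571)^2 = 26.449
  (18 - 12.8571)^2 = 26.449
  (18 - 12.8571)^2 = 26.449
Step 3: Sum of squared deviations = 164.8571
Step 4: Sample variance = 164.8571 / 6 = 27.4762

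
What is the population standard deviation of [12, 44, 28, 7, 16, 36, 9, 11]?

12.9705

Step 1: Compute the mean: 20.375
Step 2: Sum of squared deviations from the mean: 1345.875
Step 3: Population variance = 1345.875 / 8 = 168.2344
Step 4: Standard deviation = sqrt(168.2344) = 12.9705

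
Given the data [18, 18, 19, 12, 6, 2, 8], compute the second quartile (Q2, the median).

12

Step 1: Sort the data: [2, 6, 8, 12, 18, 18, 19]
Step 2: n = 7
Step 3: Q2 is the median. Since n is odd, it is the middle value at position 4: 12
Step 4: Q2 = 12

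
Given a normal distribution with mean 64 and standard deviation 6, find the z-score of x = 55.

-1.5

Step 1: Recall the z-score formula: z = (x - mu) / sigma
Step 2: Substitute values: z = (55 - 64) / 6
Step 3: z = -9 / 6 = -1.5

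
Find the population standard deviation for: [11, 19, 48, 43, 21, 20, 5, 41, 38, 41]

14.3878

Step 1: Compute the mean: 28.7
Step 2: Sum of squared deviations from the mean: 2070.1
Step 3: Population variance = 2070.1 / 10 = 207.01
Step 4: Standard deviation = sqrt(207.01) = 14.3878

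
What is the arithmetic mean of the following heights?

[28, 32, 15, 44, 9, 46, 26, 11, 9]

24.4444

Step 1: Sum all values: 28 + 32 + 15 + 44 + 9 + 46 + 26 + 11 + 9 = 220
Step 2: Count the number of values: n = 9
Step 3: Mean = sum / n = 220 / 9 = 24.4444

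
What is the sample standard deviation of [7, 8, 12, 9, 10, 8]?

1.7889

Step 1: Compute the mean: 9
Step 2: Sum of squared deviations from the mean: 16
Step 3: Sample variance = 16 / 5 = 3.2
Step 4: Standard deviation = sqrt(3.2) = 1.7889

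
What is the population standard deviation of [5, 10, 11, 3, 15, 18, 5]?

5.1784

Step 1: Compute the mean: 9.5714
Step 2: Sum of squared deviations from the mean: 187.7143
Step 3: Population variance = 187.7143 / 7 = 26.8163
Step 4: Standard deviation = sqrt(26.8163) = 5.1784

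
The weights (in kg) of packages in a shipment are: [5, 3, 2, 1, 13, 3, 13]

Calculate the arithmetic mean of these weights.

5.7143

Step 1: Sum all values: 5 + 3 + 2 + 1 + 13 + 3 + 13 = 40
Step 2: Count the number of values: n = 7
Step 3: Mean = sum / n = 40 / 7 = 5.7143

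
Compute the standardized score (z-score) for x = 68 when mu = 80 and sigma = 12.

-1

Step 1: Recall the z-score formula: z = (x - mu) / sigma
Step 2: Substitute values: z = (68 - 80) / 12
Step 3: z = -12 / 12 = -1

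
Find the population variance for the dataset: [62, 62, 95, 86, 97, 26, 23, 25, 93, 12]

1038.49

Step 1: Compute the mean: (62 + 62 + 95 + 86 + 97 + 26 + 23 + 25 + 93 + 12) / 10 = 58.1
Step 2: Compute squared deviations from the mean:
  (62 - 58.1)^2 = 15.21
  (62 - 58.1)^2 = 15.21
  (95 - 58.1)^2 = 1361.61
  (86 - 58.1)^2 = 778.41
  (97 - 58.1)^2 = 1513.21
  (26 - 58.1)^2 = 1030.41
  (23 - 58.1)^2 = 1232.01
  (25 - 58.1)^2 = 1095.61
  (93 - 58.1)^2 = 1218.01
  (12 - 58.1)^2 = 2125.21
Step 3: Sum of squared deviations = 10384.9
Step 4: Population variance = 10384.9 / 10 = 1038.49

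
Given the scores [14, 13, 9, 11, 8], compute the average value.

11

Step 1: Sum all values: 14 + 13 + 9 + 11 + 8 = 55
Step 2: Count the number of values: n = 5
Step 3: Mean = sum / n = 55 / 5 = 11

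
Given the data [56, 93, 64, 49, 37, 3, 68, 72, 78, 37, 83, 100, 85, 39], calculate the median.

66

Step 1: Sort the data in ascending order: [3, 37, 37, 39, 49, 56, 64, 68, 72, 78, 83, 85, 93, 100]
Step 2: The number of values is n = 14.
Step 3: Since n is even, the median is the average of positions 7 and 8:
  Median = (64 + 68) / 2 = 66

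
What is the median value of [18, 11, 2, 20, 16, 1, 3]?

11

Step 1: Sort the data in ascending order: [1, 2, 3, 11, 16, 18, 20]
Step 2: The number of values is n = 7.
Step 3: Since n is odd, the median is the middle value at position 4: 11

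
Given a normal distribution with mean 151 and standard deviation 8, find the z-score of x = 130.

-2.625

Step 1: Recall the z-score formula: z = (x - mu) / sigma
Step 2: Substitute values: z = (130 - 151) / 8
Step 3: z = -21 / 8 = -2.625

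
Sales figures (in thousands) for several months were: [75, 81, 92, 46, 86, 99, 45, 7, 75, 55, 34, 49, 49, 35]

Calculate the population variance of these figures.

635.6939

Step 1: Compute the mean: (75 + 81 + 92 + 46 + 86 + 99 + 45 + 7 + 75 + 55 + 34 + 49 + 49 + 35) / 14 = 59.1429
Step 2: Compute squared deviations from the mean:
  (75 - 59.1429)^2 = 251.449
  (81 - 59.1429)^2 = 477.7347
  (92 - 59.1429)^2 = 1079.5918
  (46 - 59.1429)^2 = 172.7347
  (86 - 59.1429)^2 = 721.3061
  (99 - 59.1429)^2 = 1588.5918
  (45 - 59.1429)^2 = 200.0204
  (7 - 59.1429)^2 = 2718.8776
  (75 - 59.1429)^2 = 251.449
  (55 - 59.1429)^2 = 17.1633
  (34 - 59.1429)^2 = 632.1633
  (49 - 59.1429)^2 = 102.8776
  (49 - 59.1429)^2 = 102.8776
  (35 - 59.1429)^2 = 582.8776
Step 3: Sum of squared deviations = 8899.7143
Step 4: Population variance = 8899.7143 / 14 = 635.6939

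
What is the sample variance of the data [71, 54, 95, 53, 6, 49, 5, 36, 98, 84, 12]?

1153.7636

Step 1: Compute the mean: (71 + 54 + 95 + 53 + 6 + 49 + 5 + 36 + 98 + 84 + 12) / 11 = 51.1818
Step 2: Compute squared deviations from the mean:
  (71 - 51.1818)^2 = 392.7603
  (54 - 51.1818)^2 = 7.9421
  (95 - 51.1818)^2 = 1920.0331
  (53 - 51.1818)^2 = 3.3058
  (6 - 51.1818)^2 = 2041.3967
  (49 - 51.1818)^2 = 4.7603
  (5 - 51.1818)^2 = 2132.7603
  (36 - 51.1818)^2 = 230.4876
  (98 - 51.1818)^2 = 2191.9421
  (84 - 51.1818)^2 = 1077.0331
  (12 - 51.1818)^2 = 1535.2149
Step 3: Sum of squared deviations = 11537.6364
Step 4: Sample variance = 11537.6364 / 10 = 1153.7636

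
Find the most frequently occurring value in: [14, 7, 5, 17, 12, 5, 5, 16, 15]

5

Step 1: Count the frequency of each value:
  5: appears 3 time(s)
  7: appears 1 time(s)
  12: appears 1 time(s)
  14: appears 1 time(s)
  15: appears 1 time(s)
  16: appears 1 time(s)
  17: appears 1 time(s)
Step 2: The value 5 appears most frequently (3 times).
Step 3: Mode = 5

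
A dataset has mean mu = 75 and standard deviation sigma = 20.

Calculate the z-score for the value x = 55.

-1

Step 1: Recall the z-score formula: z = (x - mu) / sigma
Step 2: Substitute values: z = (55 - 75) / 20
Step 3: z = -20 / 20 = -1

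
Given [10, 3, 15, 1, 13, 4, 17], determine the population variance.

34.5714

Step 1: Compute the mean: (10 + 3 + 15 + 1 + 13 + 4 + 17) / 7 = 9
Step 2: Compute squared deviations from the mean:
  (10 - 9)^2 = 1
  (3 - 9)^2 = 36
  (15 - 9)^2 = 36
  (1 - 9)^2 = 64
  (13 - 9)^2 = 16
  (4 - 9)^2 = 25
  (17 - 9)^2 = 64
Step 3: Sum of squared deviations = 242
Step 4: Population variance = 242 / 7 = 34.5714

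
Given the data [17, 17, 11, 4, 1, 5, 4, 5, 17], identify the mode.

17

Step 1: Count the frequency of each value:
  1: appears 1 time(s)
  4: appears 2 time(s)
  5: appears 2 time(s)
  11: appears 1 time(s)
  17: appears 3 time(s)
Step 2: The value 17 appears most frequently (3 times).
Step 3: Mode = 17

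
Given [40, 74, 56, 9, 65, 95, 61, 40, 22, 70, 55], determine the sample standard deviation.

24.3896

Step 1: Compute the mean: 53.3636
Step 2: Sum of squared deviations from the mean: 5948.5455
Step 3: Sample variance = 5948.5455 / 10 = 594.8545
Step 4: Standard deviation = sqrt(594.8545) = 24.3896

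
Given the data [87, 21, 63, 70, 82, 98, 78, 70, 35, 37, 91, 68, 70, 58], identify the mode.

70

Step 1: Count the frequency of each value:
  21: appears 1 time(s)
  35: appears 1 time(s)
  37: appears 1 time(s)
  58: appears 1 time(s)
  63: appears 1 time(s)
  68: appears 1 time(s)
  70: appears 3 time(s)
  78: appears 1 time(s)
  82: appears 1 time(s)
  87: appears 1 time(s)
  91: appears 1 time(s)
  98: appears 1 time(s)
Step 2: The value 70 appears most frequently (3 times).
Step 3: Mode = 70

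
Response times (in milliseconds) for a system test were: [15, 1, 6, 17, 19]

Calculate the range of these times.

18

Step 1: Identify the maximum value: max = 19
Step 2: Identify the minimum value: min = 1
Step 3: Range = max - min = 19 - 1 = 18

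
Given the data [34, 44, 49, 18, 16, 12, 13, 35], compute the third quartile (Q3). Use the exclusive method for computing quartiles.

41.75

Step 1: Sort the data: [12, 13, 16, 18, 34, 35, 44, 49]
Step 2: n = 8
Step 3: Using the exclusive quartile method:
  Q1 = 13.75
  Q2 (median) = 26
  Q3 = 41.75
  IQR = Q3 - Q1 = 41.75 - 13.75 = 28
Step 4: Q3 = 41.75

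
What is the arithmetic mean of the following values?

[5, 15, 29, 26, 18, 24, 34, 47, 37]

26.1111

Step 1: Sum all values: 5 + 15 + 29 + 26 + 18 + 24 + 34 + 47 + 37 = 235
Step 2: Count the number of values: n = 9
Step 3: Mean = sum / n = 235 / 9 = 26.1111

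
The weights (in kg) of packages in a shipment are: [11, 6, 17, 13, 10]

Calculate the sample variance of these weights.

16.3

Step 1: Compute the mean: (11 + 6 + 17 + 13 + 10) / 5 = 11.4
Step 2: Compute squared deviations from the mean:
  (11 - 11.4)^2 = 0.16
  (6 - 11.4)^2 = 29.16
  (17 - 11.4)^2 = 31.36
  (13 - 11.4)^2 = 2.56
  (10 - 11.4)^2 = 1.96
Step 3: Sum of squared deviations = 65.2
Step 4: Sample variance = 65.2 / 4 = 16.3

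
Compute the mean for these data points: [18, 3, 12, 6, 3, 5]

7.8333

Step 1: Sum all values: 18 + 3 + 12 + 6 + 3 + 5 = 47
Step 2: Count the number of values: n = 6
Step 3: Mean = sum / n = 47 / 6 = 7.8333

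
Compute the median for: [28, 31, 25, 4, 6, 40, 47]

28

Step 1: Sort the data in ascending order: [4, 6, 25, 28, 31, 40, 47]
Step 2: The number of values is n = 7.
Step 3: Since n is odd, the median is the middle value at position 4: 28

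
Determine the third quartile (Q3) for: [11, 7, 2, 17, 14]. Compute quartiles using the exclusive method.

15.5

Step 1: Sort the data: [2, 7, 11, 14, 17]
Step 2: n = 5
Step 3: Using the exclusive quartile method:
  Q1 = 4.5
  Q2 (median) = 11
  Q3 = 15.5
  IQR = Q3 - Q1 = 15.5 - 4.5 = 11
Step 4: Q3 = 15.5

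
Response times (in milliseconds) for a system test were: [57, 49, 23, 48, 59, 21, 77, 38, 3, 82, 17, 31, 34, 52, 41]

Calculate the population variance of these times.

444.9156

Step 1: Compute the mean: (57 + 49 + 23 + 48 + 59 + 21 + 77 + 38 + 3 + 82 + 17 + 31 + 34 + 52 + 41) / 15 = 42.1333
Step 2: Compute squared deviations from the mean:
  (57 - 42.1333)^2 = 221.0178
  (49 - 42.1333)^2 = 47.1511
  (23 - 42.1333)^2 = 366.0844
  (48 - 42.1333)^2 = 34.4178
  (59 - 42.1333)^2 = 284.4844
  (21 - 42.1333)^2 = 446.6178
  (77 - 42.1333)^2 = 1215.6844
  (38 - 42.1333)^2 = 17.0844
  (3 - 42.1333)^2 = 1531.4178
  (82 - 42.1333)^2 = 1589.3511
  (17 - 42.1333)^2 = 631.6844
  (31 - 42.1333)^2 = 123.9511
  (34 - 42.1333)^2 = 66.1511
  (52 - 42.1333)^2 = 97.3511
  (41 - 42.1333)^2 = 1.2844
Step 3: Sum of squared deviations = 6673.7333
Step 4: Population variance = 6673.7333 / 15 = 444.9156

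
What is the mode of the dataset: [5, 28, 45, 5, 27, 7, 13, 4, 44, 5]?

5

Step 1: Count the frequency of each value:
  4: appears 1 time(s)
  5: appears 3 time(s)
  7: appears 1 time(s)
  13: appears 1 time(s)
  27: appears 1 time(s)
  28: appears 1 time(s)
  44: appears 1 time(s)
  45: appears 1 time(s)
Step 2: The value 5 appears most frequently (3 times).
Step 3: Mode = 5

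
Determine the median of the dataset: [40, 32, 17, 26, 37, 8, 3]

26

Step 1: Sort the data in ascending order: [3, 8, 17, 26, 32, 37, 40]
Step 2: The number of values is n = 7.
Step 3: Since n is odd, the median is the middle value at position 4: 26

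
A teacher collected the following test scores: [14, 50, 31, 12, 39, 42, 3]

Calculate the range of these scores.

47

Step 1: Identify the maximum value: max = 50
Step 2: Identify the minimum value: min = 3
Step 3: Range = max - min = 50 - 3 = 47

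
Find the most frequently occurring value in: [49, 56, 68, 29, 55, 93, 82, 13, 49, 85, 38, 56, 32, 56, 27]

56

Step 1: Count the frequency of each value:
  13: appears 1 time(s)
  27: appears 1 time(s)
  29: appears 1 time(s)
  32: appears 1 time(s)
  38: appears 1 time(s)
  49: appears 2 time(s)
  55: appears 1 time(s)
  56: appears 3 time(s)
  68: appears 1 time(s)
  82: appears 1 time(s)
  85: appears 1 time(s)
  93: appears 1 time(s)
Step 2: The value 56 appears most frequently (3 times).
Step 3: Mode = 56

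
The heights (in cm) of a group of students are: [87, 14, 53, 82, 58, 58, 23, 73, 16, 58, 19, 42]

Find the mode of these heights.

58

Step 1: Count the frequency of each value:
  14: appears 1 time(s)
  16: appears 1 time(s)
  19: appears 1 time(s)
  23: appears 1 time(s)
  42: appears 1 time(s)
  53: appears 1 time(s)
  58: appears 3 time(s)
  73: appears 1 time(s)
  82: appears 1 time(s)
  87: appears 1 time(s)
Step 2: The value 58 appears most frequently (3 times).
Step 3: Mode = 58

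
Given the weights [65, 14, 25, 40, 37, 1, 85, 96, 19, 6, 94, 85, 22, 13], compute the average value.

43

Step 1: Sum all values: 65 + 14 + 25 + 40 + 37 + 1 + 85 + 96 + 19 + 6 + 94 + 85 + 22 + 13 = 602
Step 2: Count the number of values: n = 14
Step 3: Mean = sum / n = 602 / 14 = 43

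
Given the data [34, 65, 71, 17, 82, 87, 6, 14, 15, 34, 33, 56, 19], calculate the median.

34

Step 1: Sort the data in ascending order: [6, 14, 15, 17, 19, 33, 34, 34, 56, 65, 71, 82, 87]
Step 2: The number of values is n = 13.
Step 3: Since n is odd, the median is the middle value at position 7: 34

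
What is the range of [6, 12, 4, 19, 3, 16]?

16

Step 1: Identify the maximum value: max = 19
Step 2: Identify the minimum value: min = 3
Step 3: Range = max - min = 19 - 3 = 16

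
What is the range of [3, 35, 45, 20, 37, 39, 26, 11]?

42

Step 1: Identify the maximum value: max = 45
Step 2: Identify the minimum value: min = 3
Step 3: Range = max - min = 45 - 3 = 42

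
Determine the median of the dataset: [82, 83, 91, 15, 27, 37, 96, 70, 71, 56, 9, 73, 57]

70

Step 1: Sort the data in ascending order: [9, 15, 27, 37, 56, 57, 70, 71, 73, 82, 83, 91, 96]
Step 2: The number of values is n = 13.
Step 3: Since n is odd, the median is the middle value at position 7: 70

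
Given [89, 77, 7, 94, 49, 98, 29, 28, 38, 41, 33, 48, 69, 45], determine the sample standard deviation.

27.7688

Step 1: Compute the mean: 53.2143
Step 2: Sum of squared deviations from the mean: 10024.3571
Step 3: Sample variance = 10024.3571 / 13 = 771.1044
Step 4: Standard deviation = sqrt(771.1044) = 27.7688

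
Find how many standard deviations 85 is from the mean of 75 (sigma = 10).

1

Step 1: Recall the z-score formula: z = (x - mu) / sigma
Step 2: Substitute values: z = (85 - 75) / 10
Step 3: z = 10 / 10 = 1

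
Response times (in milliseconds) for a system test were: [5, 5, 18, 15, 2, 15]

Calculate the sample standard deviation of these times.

6.7528

Step 1: Compute the mean: 10
Step 2: Sum of squared deviations from the mean: 228
Step 3: Sample variance = 228 / 5 = 45.6
Step 4: Standard deviation = sqrt(45.6) = 6.7528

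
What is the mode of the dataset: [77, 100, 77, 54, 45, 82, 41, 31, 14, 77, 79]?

77

Step 1: Count the frequency of each value:
  14: appears 1 time(s)
  31: appears 1 time(s)
  41: appears 1 time(s)
  45: appears 1 time(s)
  54: appears 1 time(s)
  77: appears 3 time(s)
  79: appears 1 time(s)
  82: appears 1 time(s)
  100: appears 1 time(s)
Step 2: The value 77 appears most frequently (3 times).
Step 3: Mode = 77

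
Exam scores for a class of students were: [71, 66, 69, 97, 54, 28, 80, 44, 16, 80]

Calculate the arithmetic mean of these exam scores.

60.5

Step 1: Sum all values: 71 + 66 + 69 + 97 + 54 + 28 + 80 + 44 + 16 + 80 = 605
Step 2: Count the number of values: n = 10
Step 3: Mean = sum / n = 605 / 10 = 60.5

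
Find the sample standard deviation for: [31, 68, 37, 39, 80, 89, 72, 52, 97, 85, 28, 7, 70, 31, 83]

27.4603

Step 1: Compute the mean: 57.9333
Step 2: Sum of squared deviations from the mean: 10556.9333
Step 3: Sample variance = 10556.9333 / 14 = 754.0667
Step 4: Standard deviation = sqrt(754.0667) = 27.4603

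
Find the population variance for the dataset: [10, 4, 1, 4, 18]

36.64

Step 1: Compute the mean: (10 + 4 + 1 + 4 + 18) / 5 = 7.4
Step 2: Compute squared deviations from the mean:
  (10 - 7.4)^2 = 6.76
  (4 - 7.4)^2 = 11.56
  (1 - 7.4)^2 = 40.96
  (4 - 7.4)^2 = 11.56
  (18 - 7.4)^2 = 112.36
Step 3: Sum of squared deviations = 183.2
Step 4: Population variance = 183.2 / 5 = 36.64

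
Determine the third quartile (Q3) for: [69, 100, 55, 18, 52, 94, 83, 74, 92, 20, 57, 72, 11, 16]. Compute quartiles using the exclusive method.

85.25

Step 1: Sort the data: [11, 16, 18, 20, 52, 55, 57, 69, 72, 74, 83, 92, 94, 100]
Step 2: n = 14
Step 3: Using the exclusive quartile method:
  Q1 = 19.5
  Q2 (median) = 63
  Q3 = 85.25
  IQR = Q3 - Q1 = 85.25 - 19.5 = 65.75
Step 4: Q3 = 85.25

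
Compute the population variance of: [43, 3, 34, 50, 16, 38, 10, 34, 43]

239.8765

Step 1: Compute the mean: (43 + 3 + 34 + 50 + 16 + 38 + 10 + 34 + 43) / 9 = 30.1111
Step 2: Compute squared deviations from the mean:
  (43 - 30.1111)^2 = 166.1235
  (3 - 30.1111)^2 = 735.0123
  (34 - 30.1111)^2 = 15.1235
  (50 - 30.1111)^2 = 395.5679
  (16 - 30.1111)^2 = 199.1235
  (38 - 30.1111)^2 = 62.2346
  (10 - 30.1111)^2 = 404.4568
  (34 - 30.1111)^2 = 15.1235
  (43 - 30.1111)^2 = 166.1235
Step 3: Sum of squared deviations = 2158.8889
Step 4: Population variance = 2158.8889 / 9 = 239.8765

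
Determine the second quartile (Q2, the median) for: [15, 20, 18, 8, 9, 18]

16.5

Step 1: Sort the data: [8, 9, 15, 18, 18, 20]
Step 2: n = 6
Step 3: Q2 is the median. Since n is even, it is the average of the values at positions 3 and 4:
  Q2 = (15 + 18) / 2 = 16.5
Step 4: Q2 = 16.5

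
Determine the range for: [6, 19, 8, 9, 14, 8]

13

Step 1: Identify the maximum value: max = 19
Step 2: Identify the minimum value: min = 6
Step 3: Range = max - min = 19 - 6 = 13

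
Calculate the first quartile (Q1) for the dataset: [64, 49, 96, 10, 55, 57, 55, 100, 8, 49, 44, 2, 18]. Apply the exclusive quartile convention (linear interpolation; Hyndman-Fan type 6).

14

Step 1: Sort the data: [2, 8, 10, 18, 44, 49, 49, 55, 55, 57, 64, 96, 100]
Step 2: n = 13
Step 3: Using the exclusive quartile method:
  Q1 = 14
  Q2 (median) = 49
  Q3 = 60.5
  IQR = Q3 - Q1 = 60.5 - 14 = 46.5
Step 4: Q1 = 14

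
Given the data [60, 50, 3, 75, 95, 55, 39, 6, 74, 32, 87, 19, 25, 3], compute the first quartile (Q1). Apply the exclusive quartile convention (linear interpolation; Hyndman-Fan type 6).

15.75

Step 1: Sort the data: [3, 3, 6, 19, 25, 32, 39, 50, 55, 60, 74, 75, 87, 95]
Step 2: n = 14
Step 3: Using the exclusive quartile method:
  Q1 = 15.75
  Q2 (median) = 44.5
  Q3 = 74.25
  IQR = Q3 - Q1 = 74.25 - 15.75 = 58.5
Step 4: Q1 = 15.75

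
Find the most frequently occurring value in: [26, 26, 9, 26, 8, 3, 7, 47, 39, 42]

26

Step 1: Count the frequency of each value:
  3: appears 1 time(s)
  7: appears 1 time(s)
  8: appears 1 time(s)
  9: appears 1 time(s)
  26: appears 3 time(s)
  39: appears 1 time(s)
  42: appears 1 time(s)
  47: appears 1 time(s)
Step 2: The value 26 appears most frequently (3 times).
Step 3: Mode = 26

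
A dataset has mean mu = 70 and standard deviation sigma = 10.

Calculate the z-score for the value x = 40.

-3

Step 1: Recall the z-score formula: z = (x - mu) / sigma
Step 2: Substitute values: z = (40 - 70) / 10
Step 3: z = -30 / 10 = -3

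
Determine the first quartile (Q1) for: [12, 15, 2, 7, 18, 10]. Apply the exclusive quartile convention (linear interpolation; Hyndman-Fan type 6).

5.75

Step 1: Sort the data: [2, 7, 10, 12, 15, 18]
Step 2: n = 6
Step 3: Using the exclusive quartile method:
  Q1 = 5.75
  Q2 (median) = 11
  Q3 = 15.75
  IQR = Q3 - Q1 = 15.75 - 5.75 = 10
Step 4: Q1 = 5.75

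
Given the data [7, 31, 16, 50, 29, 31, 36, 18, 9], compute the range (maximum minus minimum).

43

Step 1: Identify the maximum value: max = 50
Step 2: Identify the minimum value: min = 7
Step 3: Range = max - min = 50 - 7 = 43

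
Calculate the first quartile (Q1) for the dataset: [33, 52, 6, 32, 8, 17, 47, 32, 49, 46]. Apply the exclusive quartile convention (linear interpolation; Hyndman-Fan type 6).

14.75

Step 1: Sort the data: [6, 8, 17, 32, 32, 33, 46, 47, 49, 52]
Step 2: n = 10
Step 3: Using the exclusive quartile method:
  Q1 = 14.75
  Q2 (median) = 32.5
  Q3 = 47.5
  IQR = Q3 - Q1 = 47.5 - 14.75 = 32.75
Step 4: Q1 = 14.75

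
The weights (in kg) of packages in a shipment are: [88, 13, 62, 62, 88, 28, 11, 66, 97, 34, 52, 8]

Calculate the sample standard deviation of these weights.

31.6691

Step 1: Compute the mean: 50.75
Step 2: Sum of squared deviations from the mean: 11032.25
Step 3: Sample variance = 11032.25 / 11 = 1002.9318
Step 4: Standard deviation = sqrt(1002.9318) = 31.6691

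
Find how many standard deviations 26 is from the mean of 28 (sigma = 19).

-0.1053

Step 1: Recall the z-score formula: z = (x - mu) / sigma
Step 2: Substitute values: z = (26 - 28) / 19
Step 3: z = -2 / 19 = -0.1053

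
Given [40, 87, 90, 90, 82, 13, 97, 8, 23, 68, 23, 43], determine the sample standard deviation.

33.7432

Step 1: Compute the mean: 55.3333
Step 2: Sum of squared deviations from the mean: 12524.6667
Step 3: Sample variance = 12524.6667 / 11 = 1138.6061
Step 4: Standard deviation = sqrt(1138.6061) = 33.7432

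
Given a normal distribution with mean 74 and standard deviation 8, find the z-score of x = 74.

0

Step 1: Recall the z-score formula: z = (x - mu) / sigma
Step 2: Substitute values: z = (74 - 74) / 8
Step 3: z = 0 / 8 = 0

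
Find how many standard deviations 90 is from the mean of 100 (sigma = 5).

-2

Step 1: Recall the z-score formula: z = (x - mu) / sigma
Step 2: Substitute values: z = (90 - 100) / 5
Step 3: z = -10 / 5 = -2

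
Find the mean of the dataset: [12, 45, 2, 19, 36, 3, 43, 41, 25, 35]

26.1

Step 1: Sum all values: 12 + 45 + 2 + 19 + 36 + 3 + 43 + 41 + 25 + 35 = 261
Step 2: Count the number of values: n = 10
Step 3: Mean = sum / n = 261 / 10 = 26.1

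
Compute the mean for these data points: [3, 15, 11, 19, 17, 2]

11.1667

Step 1: Sum all values: 3 + 15 + 11 + 19 + 17 + 2 = 67
Step 2: Count the number of values: n = 6
Step 3: Mean = sum / n = 67 / 6 = 11.1667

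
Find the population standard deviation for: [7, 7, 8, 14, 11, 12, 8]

2.5555

Step 1: Compute the mean: 9.5714
Step 2: Sum of squared deviations from the mean: 45.7143
Step 3: Population variance = 45.7143 / 7 = 6.5306
Step 4: Standard deviation = sqrt(6.5306) = 2.5555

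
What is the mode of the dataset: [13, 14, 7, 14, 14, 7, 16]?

14

Step 1: Count the frequency of each value:
  7: appears 2 time(s)
  13: appears 1 time(s)
  14: appears 3 time(s)
  16: appears 1 time(s)
Step 2: The value 14 appears most frequently (3 times).
Step 3: Mode = 14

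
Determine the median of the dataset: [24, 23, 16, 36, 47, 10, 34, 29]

26.5

Step 1: Sort the data in ascending order: [10, 16, 23, 24, 29, 34, 36, 47]
Step 2: The number of values is n = 8.
Step 3: Since n is even, the median is the average of positions 4 and 5:
  Median = (24 + 29) / 2 = 26.5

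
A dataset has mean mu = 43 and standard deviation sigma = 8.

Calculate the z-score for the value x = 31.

-1.5

Step 1: Recall the z-score formula: z = (x - mu) / sigma
Step 2: Substitute values: z = (31 - 43) / 8
Step 3: z = -12 / 8 = -1.5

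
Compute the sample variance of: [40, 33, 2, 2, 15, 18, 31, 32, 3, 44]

259.5556

Step 1: Compute the mean: (40 + 33 + 2 + 2 + 15 + 18 + 31 + 32 + 3 + 44) / 10 = 22
Step 2: Compute squared deviations from the mean:
  (40 - 22)^2 = 324
  (33 - 22)^2 = 121
  (2 - 22)^2 = 400
  (2 - 22)^2 = 400
  (15 - 22)^2 = 49
  (18 - 22)^2 = 16
  (31 - 22)^2 = 81
  (32 - 22)^2 = 100
  (3 - 22)^2 = 361
  (44 - 22)^2 = 484
Step 3: Sum of squared deviations = 2336
Step 4: Sample variance = 2336 / 9 = 259.5556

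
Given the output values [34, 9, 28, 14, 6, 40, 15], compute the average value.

20.8571

Step 1: Sum all values: 34 + 9 + 28 + 14 + 6 + 40 + 15 = 146
Step 2: Count the number of values: n = 7
Step 3: Mean = sum / n = 146 / 7 = 20.8571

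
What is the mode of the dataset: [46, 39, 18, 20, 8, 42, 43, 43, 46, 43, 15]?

43

Step 1: Count the frequency of each value:
  8: appears 1 time(s)
  15: appears 1 time(s)
  18: appears 1 time(s)
  20: appears 1 time(s)
  39: appears 1 time(s)
  42: appears 1 time(s)
  43: appears 3 time(s)
  46: appears 2 time(s)
Step 2: The value 43 appears most frequently (3 times).
Step 3: Mode = 43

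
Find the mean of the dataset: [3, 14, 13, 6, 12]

9.6

Step 1: Sum all values: 3 + 14 + 13 + 6 + 12 = 48
Step 2: Count the number of values: n = 5
Step 3: Mean = sum / n = 48 / 5 = 9.6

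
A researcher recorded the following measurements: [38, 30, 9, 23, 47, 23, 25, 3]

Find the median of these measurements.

24

Step 1: Sort the data in ascending order: [3, 9, 23, 23, 25, 30, 38, 47]
Step 2: The number of values is n = 8.
Step 3: Since n is even, the median is the average of positions 4 and 5:
  Median = (23 + 25) / 2 = 24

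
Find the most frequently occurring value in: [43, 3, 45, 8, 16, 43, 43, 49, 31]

43

Step 1: Count the frequency of each value:
  3: appears 1 time(s)
  8: appears 1 time(s)
  16: appears 1 time(s)
  31: appears 1 time(s)
  43: appears 3 time(s)
  45: appears 1 time(s)
  49: appears 1 time(s)
Step 2: The value 43 appears most frequently (3 times).
Step 3: Mode = 43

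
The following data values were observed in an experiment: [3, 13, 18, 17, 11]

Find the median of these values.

13

Step 1: Sort the data in ascending order: [3, 11, 13, 17, 18]
Step 2: The number of values is n = 5.
Step 3: Since n is odd, the median is the middle value at position 3: 13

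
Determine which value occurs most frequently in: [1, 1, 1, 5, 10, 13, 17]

1

Step 1: Count the frequency of each value:
  1: appears 3 time(s)
  5: appears 1 time(s)
  10: appears 1 time(s)
  13: appears 1 time(s)
  17: appears 1 time(s)
Step 2: The value 1 appears most frequently (3 times).
Step 3: Mode = 1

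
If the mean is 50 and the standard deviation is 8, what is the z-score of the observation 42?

-1

Step 1: Recall the z-score formula: z = (x - mu) / sigma
Step 2: Substitute values: z = (42 - 50) / 8
Step 3: z = -8 / 8 = -1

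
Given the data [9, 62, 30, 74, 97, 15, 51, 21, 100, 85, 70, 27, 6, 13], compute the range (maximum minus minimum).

94

Step 1: Identify the maximum value: max = 100
Step 2: Identify the minimum value: min = 6
Step 3: Range = max - min = 100 - 6 = 94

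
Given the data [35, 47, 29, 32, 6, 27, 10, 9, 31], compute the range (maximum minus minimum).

41

Step 1: Identify the maximum value: max = 47
Step 2: Identify the minimum value: min = 6
Step 3: Range = max - min = 47 - 6 = 41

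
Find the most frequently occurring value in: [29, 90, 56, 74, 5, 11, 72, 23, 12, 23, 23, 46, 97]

23

Step 1: Count the frequency of each value:
  5: appears 1 time(s)
  11: appears 1 time(s)
  12: appears 1 time(s)
  23: appears 3 time(s)
  29: appears 1 time(s)
  46: appears 1 time(s)
  56: appears 1 time(s)
  72: appears 1 time(s)
  74: appears 1 time(s)
  90: appears 1 time(s)
  97: appears 1 time(s)
Step 2: The value 23 appears most frequently (3 times).
Step 3: Mode = 23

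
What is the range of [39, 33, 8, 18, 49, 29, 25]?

41

Step 1: Identify the maximum value: max = 49
Step 2: Identify the minimum value: min = 8
Step 3: Range = max - min = 49 - 8 = 41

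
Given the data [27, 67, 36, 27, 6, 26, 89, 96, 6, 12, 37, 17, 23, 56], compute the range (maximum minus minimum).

90

Step 1: Identify the maximum value: max = 96
Step 2: Identify the minimum value: min = 6
Step 3: Range = max - min = 96 - 6 = 90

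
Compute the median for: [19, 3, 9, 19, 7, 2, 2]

7

Step 1: Sort the data in ascending order: [2, 2, 3, 7, 9, 19, 19]
Step 2: The number of values is n = 7.
Step 3: Since n is odd, the median is the middle value at position 4: 7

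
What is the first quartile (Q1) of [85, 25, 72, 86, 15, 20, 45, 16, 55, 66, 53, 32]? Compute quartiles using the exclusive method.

21.25

Step 1: Sort the data: [15, 16, 20, 25, 32, 45, 53, 55, 66, 72, 85, 86]
Step 2: n = 12
Step 3: Using the exclusive quartile method:
  Q1 = 21.25
  Q2 (median) = 49
  Q3 = 70.5
  IQR = Q3 - Q1 = 70.5 - 21.25 = 49.25
Step 4: Q1 = 21.25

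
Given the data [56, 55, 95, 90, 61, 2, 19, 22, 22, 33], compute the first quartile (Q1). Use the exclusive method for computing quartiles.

21.25

Step 1: Sort the data: [2, 19, 22, 22, 33, 55, 56, 61, 90, 95]
Step 2: n = 10
Step 3: Using the exclusive quartile method:
  Q1 = 21.25
  Q2 (median) = 44
  Q3 = 68.25
  IQR = Q3 - Q1 = 68.25 - 21.25 = 47
Step 4: Q1 = 21.25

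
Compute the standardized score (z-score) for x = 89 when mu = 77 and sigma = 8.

1.5

Step 1: Recall the z-score formula: z = (x - mu) / sigma
Step 2: Substitute values: z = (89 - 77) / 8
Step 3: z = 12 / 8 = 1.5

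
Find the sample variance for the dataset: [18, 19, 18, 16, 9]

16.5

Step 1: Compute the mean: (18 + 19 + 18 + 16 + 9) / 5 = 16
Step 2: Compute squared deviations from the mean:
  (18 - 16)^2 = 4
  (19 - 16)^2 = 9
  (18 - 16)^2 = 4
  (16 - 16)^2 = 0
  (9 - 16)^2 = 49
Step 3: Sum of squared deviations = 66
Step 4: Sample variance = 66 / 4 = 16.5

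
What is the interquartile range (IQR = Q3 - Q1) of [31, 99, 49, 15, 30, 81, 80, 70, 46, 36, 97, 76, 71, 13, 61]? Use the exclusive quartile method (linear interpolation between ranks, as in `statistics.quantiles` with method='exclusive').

49

Step 1: Sort the data: [13, 15, 30, 31, 36, 46, 49, 61, 70, 71, 76, 80, 81, 97, 99]
Step 2: n = 15
Step 3: Using the exclusive quartile method:
  Q1 = 31
  Q2 (median) = 61
  Q3 = 80
  IQR = Q3 - Q1 = 80 - 31 = 49
Step 4: IQR = 49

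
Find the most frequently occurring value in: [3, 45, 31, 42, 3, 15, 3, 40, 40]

3

Step 1: Count the frequency of each value:
  3: appears 3 time(s)
  15: appears 1 time(s)
  31: appears 1 time(s)
  40: appears 2 time(s)
  42: appears 1 time(s)
  45: appears 1 time(s)
Step 2: The value 3 appears most frequently (3 times).
Step 3: Mode = 3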